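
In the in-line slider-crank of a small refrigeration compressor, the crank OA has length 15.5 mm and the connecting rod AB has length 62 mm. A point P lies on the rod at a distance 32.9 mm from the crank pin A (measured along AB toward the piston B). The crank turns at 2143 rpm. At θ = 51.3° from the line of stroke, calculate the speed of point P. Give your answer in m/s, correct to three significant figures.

3.12

ω = 224.4 rad/s.  Crank-pin speed |V_A| = rω = 3.4784 m/s, perpendicular to OA.
Rod angle: sinφ = −(r/L) sinθ ⇒ φ = -11.251°; ω_rod = −rω cosθ/√(L²−r²sin²θ) = -35.766 rad/s.
V_P = V_A + ω_rod × AP, with AP = 0.0329 m along the rod.
Components: V_Px = −rω sinθ − a·ω_rod·sinφ = -2.9442 m/s;  V_Py = rω cosθ + a·ω_rod·cosφ = +1.0208 m/s.
|V_P| = √(V_Px² + V_Py²) = 3.1162 m/s.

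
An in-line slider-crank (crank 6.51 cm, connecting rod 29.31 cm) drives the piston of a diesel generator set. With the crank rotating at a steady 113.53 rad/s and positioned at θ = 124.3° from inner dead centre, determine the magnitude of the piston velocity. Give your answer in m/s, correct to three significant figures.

5.33

ω = 113.5 rad/s
For an in-line slider-crank, x = r cosθ + √(L² − r² sin²θ), so v = −rω sinθ·[1 + r cosθ/√(L² − r² sin²θ)].
With r = 0.0651 m, L = 0.2931 m, θ = 124.3°: √(L² − r² sin²θ) = 0.28812 m.
v = −0.0651·113.5·0.82610·[1 + 0.0651·-0.56353/0.28812] = -5.3281 m/s.
|v| = 5.3281 m/s.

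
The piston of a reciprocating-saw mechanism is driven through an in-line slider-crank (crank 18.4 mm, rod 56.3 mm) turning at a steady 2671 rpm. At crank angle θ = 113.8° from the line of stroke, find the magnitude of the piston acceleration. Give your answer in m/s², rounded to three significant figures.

ω = 2π·2671/60 = 279.7 rad/s
x(θ) = r cosθ + √(L² − r² sin²θ); with ω constant, a = ω²·d²x/dθ².
d²x/dθ² = −r cosθ − r²(cos2θ)/√u − r⁴ sin²2θ/(4u^{3/2}),  u = L² − r² sin²θ = 0.00288626 m².
Substituting r = 0.0184 m, L = 0.0563 m, θ = 113.8°: d²x/dθ² = +0.011574 m.
a = ω²·d²x/dθ² = (279.7)²·(+0.011574) = +905.48 m/s²;  |a| = 905.48 m/s².

905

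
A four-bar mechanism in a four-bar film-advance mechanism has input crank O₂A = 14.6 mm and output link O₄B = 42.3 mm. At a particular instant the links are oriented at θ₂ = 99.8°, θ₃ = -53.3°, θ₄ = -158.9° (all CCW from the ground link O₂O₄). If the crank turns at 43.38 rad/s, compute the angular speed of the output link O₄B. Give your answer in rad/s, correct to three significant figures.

ω₂ = 43.38 rad/s
Differentiating the loop-closure r₂e^{iθ₂}+r₃e^{iθ₃}=r₁+r₄e^{iθ₄} gives r₂ω₂e^{iθ₂}+r₃ω₃e^{iθ₃}=r₄ω₄e^{iθ₄}.
Eliminating the other unknown: ω₄ = r₂ω₂ sin(θ₂−θ₃) / [r₄ sin(θ₄−θ₃)].
Numerator sine = +0.45243; denominator sine = -0.96316.
Result = 0.0146·43.38·(+0.45243) / (0.0423·(-0.96316)) = -7.0333 rad/s; magnitude 7.0333 rad/s.

7.03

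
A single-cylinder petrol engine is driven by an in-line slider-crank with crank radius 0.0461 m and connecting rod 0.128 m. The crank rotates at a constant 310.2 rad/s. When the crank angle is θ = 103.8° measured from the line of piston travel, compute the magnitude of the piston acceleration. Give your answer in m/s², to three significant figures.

ω = 310.2 rad/s
x(θ) = r cosθ + √(L² − r² sin²θ); with ω constant, a = ω²·d²x/dθ².
d²x/dθ² = −r cosθ − r²(cos2θ)/√u − r⁴ sin²2θ/(4u^{3/2}),  u = L² − r² sin²θ = 0.0143797 m².
Substituting r = 0.0461 m, L = 0.128 m, θ = 103.8°: d²x/dθ² = +0.026562 m.
a = ω²·d²x/dθ² = (310.2)²·(+0.026562) = +2555.9 m/s²;  |a| = 2555.9 m/s².

2560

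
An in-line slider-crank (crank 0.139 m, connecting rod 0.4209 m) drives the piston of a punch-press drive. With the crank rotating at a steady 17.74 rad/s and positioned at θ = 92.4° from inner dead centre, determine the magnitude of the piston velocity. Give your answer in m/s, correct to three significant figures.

2.43

ω = 17.74 rad/s
For an in-line slider-crank, x = r cosθ + √(L² − r² sin²θ), so v = −rω sinθ·[1 + r cosθ/√(L² − r² sin²θ)].
With r = 0.139 m, L = 0.4209 m, θ = 92.4°: √(L² − r² sin²θ) = 0.39733 m.
v = −0.139·17.74·0.99912·[1 + 0.139·-0.04188/0.39733] = -2.4276 m/s.
|v| = 2.4276 m/s.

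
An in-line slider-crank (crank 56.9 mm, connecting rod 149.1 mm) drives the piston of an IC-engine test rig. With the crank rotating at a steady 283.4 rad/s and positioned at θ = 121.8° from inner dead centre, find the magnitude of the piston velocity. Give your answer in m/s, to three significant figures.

ω = 283.4 rad/s
For an in-line slider-crank, x = r cosθ + √(L² − r² sin²θ), so v = −rω sinθ·[1 + r cosθ/√(L² − r² sin²θ)].
With r = 0.0569 m, L = 0.1491 m, θ = 121.8°: √(L² − r² sin²θ) = 0.14104 m.
v = −0.0569·283.4·0.84989·[1 + 0.0569·-0.52696/0.14104] = -10.791 m/s.
|v| = 10.791 m/s.

10.8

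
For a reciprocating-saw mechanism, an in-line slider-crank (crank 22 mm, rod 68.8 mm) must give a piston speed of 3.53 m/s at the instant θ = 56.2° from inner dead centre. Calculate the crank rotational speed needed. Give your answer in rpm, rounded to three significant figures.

For an in-line slider-crank, |v_piston| = rω|sinθ|·[1 + r cosθ/√(L² − r² sin²θ)].
With r = 0.022 m, L = 0.0688 m, θ = 56.2°: the bracketed kinematic factor |dx/dθ| = 0.021655 m.
ω = v/|dx/dθ| = 3.53/0.021655 = 163.01 rad/s.
N = 60ω/(2π) = 1556.6 rpm.

1560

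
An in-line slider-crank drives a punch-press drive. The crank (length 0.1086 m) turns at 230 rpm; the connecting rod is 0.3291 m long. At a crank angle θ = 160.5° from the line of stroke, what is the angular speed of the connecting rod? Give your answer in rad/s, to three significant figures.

ω = 24.09 rad/s (converted from 230 rpm).
The rod makes angle φ with the slider axis where L sinφ = r sinθ; differentiating, L cosφ·φ̇ = r ω cosθ.
L cosφ = √(L² − r² sin²θ) = 0.3271 m.
|ω_rod| = r ω |cosθ| / √(L² − r² sin²θ) = 0.1086·24.09·0.94264/0.3271 = 7.538 rad/s.

7.54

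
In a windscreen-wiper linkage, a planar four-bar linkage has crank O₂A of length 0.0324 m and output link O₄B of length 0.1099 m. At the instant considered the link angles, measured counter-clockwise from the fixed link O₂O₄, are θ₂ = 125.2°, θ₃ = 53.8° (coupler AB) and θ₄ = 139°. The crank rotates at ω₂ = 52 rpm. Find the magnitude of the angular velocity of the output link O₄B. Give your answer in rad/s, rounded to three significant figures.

ω₂ = 5.445 rad/s (from 52 rpm).
Differentiating the loop-closure r₂e^{iθ₂}+r₃e^{iθ₃}=r₁+r₄e^{iθ₄} gives r₂ω₂e^{iθ₂}+r₃ω₃e^{iθ₃}=r₄ω₄e^{iθ₄}.
Eliminating the other unknown: ω₄ = r₂ω₂ sin(θ₂−θ₃) / [r₄ sin(θ₄−θ₃)].
Numerator sine = +0.94777; denominator sine = +0.99649.
Result = 0.0324·5.445·(+0.94777) / (0.1099·(+0.99649)) = +1.5269 rad/s; magnitude 1.5269 rad/s.

1.53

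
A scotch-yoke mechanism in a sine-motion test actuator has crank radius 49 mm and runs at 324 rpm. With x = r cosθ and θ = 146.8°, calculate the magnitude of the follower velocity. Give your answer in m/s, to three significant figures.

ω = 33.93 rad/s (from 324 rpm).
x = r cosθ ⇒ ẋ = −rω sinθ.
|v| = rω|sinθ| = 0.049·33.93·|sin 146.8°| = 0.91034 m/s.

0.910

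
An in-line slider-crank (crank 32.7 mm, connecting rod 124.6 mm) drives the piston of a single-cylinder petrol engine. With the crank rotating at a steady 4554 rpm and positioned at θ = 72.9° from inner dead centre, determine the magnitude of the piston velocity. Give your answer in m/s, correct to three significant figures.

ω = 2π·4554/60 = 476.9 rad/s
For an in-line slider-crank, x = r cosθ + √(L² − r² sin²θ), so v = −rω sinθ·[1 + r cosθ/√(L² − r² sin²θ)].
With r = 0.0327 m, L = 0.1246 m, θ = 72.9°: √(L² − r² sin²θ) = 0.12062 m.
v = −0.0327·476.9·0.95579·[1 + 0.0327·0.29404/0.12062] = -16.093 m/s.
|v| = 16.093 m/s.

16.1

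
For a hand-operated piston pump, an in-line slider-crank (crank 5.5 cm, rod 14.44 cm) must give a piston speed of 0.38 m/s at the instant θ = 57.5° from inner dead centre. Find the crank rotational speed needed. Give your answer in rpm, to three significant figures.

64.3

For an in-line slider-crank, |v_piston| = rω|sinθ|·[1 + r cosθ/√(L² − r² sin²θ)].
With r = 0.055 m, L = 0.1444 m, θ = 57.5°: the bracketed kinematic factor |dx/dθ| = 0.056411 m.
ω = v/|dx/dθ| = 0.38/0.056411 = 6.7363 rad/s.
N = 60ω/(2π) = 64.327 rpm.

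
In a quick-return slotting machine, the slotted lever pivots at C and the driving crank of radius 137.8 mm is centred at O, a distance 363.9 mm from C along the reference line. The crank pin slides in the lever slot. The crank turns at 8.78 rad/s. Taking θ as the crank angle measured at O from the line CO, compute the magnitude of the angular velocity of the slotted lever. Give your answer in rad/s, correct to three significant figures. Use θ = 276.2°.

1.32

ω = 8.78 rad/s
Crank pin A relative to C: A = (d + r cosθ, r sinθ); lever angle φ = atan2(r sinθ, d + r cosθ).
Differentiating tanφ: φ̇ = rω(d cosθ + r)/(d² + r² + 2dr cosθ).
d² + r² + 2dr cosθ = |CA|² = 0.162243 m²;  d cosθ + r = +0.1771 m.
|ω_lever| = |0.1378·8.78·+0.1771| / 0.162243 = 1.3207 rad/s.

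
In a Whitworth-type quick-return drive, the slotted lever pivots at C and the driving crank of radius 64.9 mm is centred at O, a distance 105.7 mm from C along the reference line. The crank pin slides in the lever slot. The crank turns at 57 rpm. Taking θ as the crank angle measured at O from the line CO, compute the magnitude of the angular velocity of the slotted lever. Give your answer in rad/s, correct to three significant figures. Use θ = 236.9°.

ω = 5.969 rad/s (from 57 rpm).
Crank pin A relative to C: A = (d + r cosθ, r sinθ); lever angle φ = atan2(r sinθ, d + r cosθ).
Differentiating tanφ: φ̇ = rω(d cosθ + r)/(d² + r² + 2dr cosθ).
d² + r² + 2dr cosθ = |CA|² = 0.00789206 m²;  d cosθ + r = +0.007177 m.
|ω_lever| = |0.0649·5.969·+0.007177| / 0.00789206 = 0.35229 rad/s.

0.352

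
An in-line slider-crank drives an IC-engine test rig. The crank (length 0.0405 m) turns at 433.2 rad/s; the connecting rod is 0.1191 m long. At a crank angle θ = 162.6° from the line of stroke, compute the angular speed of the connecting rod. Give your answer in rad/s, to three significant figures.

141

ω = 433.2 rad/s
The rod makes angle φ with the slider axis where L sinφ = r sinθ; differentiating, L cosφ·φ̇ = r ω cosθ.
L cosφ = √(L² − r² sin²θ) = 0.11848 m.
|ω_rod| = r ω |cosθ| / √(L² − r² sin²θ) = 0.0405·433.2·0.95424/0.11848 = 141.3 rad/s.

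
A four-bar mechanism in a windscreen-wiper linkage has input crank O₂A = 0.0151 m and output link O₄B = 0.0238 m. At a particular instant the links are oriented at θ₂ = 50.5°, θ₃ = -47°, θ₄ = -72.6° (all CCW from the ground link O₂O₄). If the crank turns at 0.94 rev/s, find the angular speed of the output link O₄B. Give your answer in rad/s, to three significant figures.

8.60

ω₂ = 5.906 rad/s (from 0.94 rev/s).
Differentiating the loop-closure r₂e^{iθ₂}+r₃e^{iθ₃}=r₁+r₄e^{iθ₄} gives r₂ω₂e^{iθ₂}+r₃ω₃e^{iθ₃}=r₄ω₄e^{iθ₄}.
Eliminating the other unknown: ω₄ = r₂ω₂ sin(θ₂−θ₃) / [r₄ sin(θ₄−θ₃)].
Numerator sine = +0.99144; denominator sine = -0.43209.
Result = 0.0151·5.906·(+0.99144) / (0.0238·(-0.43209)) = -8.5982 rad/s; magnitude 8.5982 rad/s.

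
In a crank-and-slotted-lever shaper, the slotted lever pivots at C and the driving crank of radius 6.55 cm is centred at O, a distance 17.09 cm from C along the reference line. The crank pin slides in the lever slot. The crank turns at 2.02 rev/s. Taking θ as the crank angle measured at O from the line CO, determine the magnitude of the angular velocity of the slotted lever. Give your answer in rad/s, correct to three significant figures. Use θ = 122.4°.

1.01

ω = 12.69 rad/s (from 2.02 rev/s).
Crank pin A relative to C: A = (d + r cosθ, r sinθ); lever angle φ = atan2(r sinθ, d + r cosθ).
Differentiating tanφ: φ̇ = rω(d cosθ + r)/(d² + r² + 2dr cosθ).
d² + r² + 2dr cosθ = |CA|² = 0.021501 m²;  d cosθ + r = -0.026073 m.
|ω_lever| = |0.0655·12.69·-0.026073| / 0.021501 = 1.0081 rad/s.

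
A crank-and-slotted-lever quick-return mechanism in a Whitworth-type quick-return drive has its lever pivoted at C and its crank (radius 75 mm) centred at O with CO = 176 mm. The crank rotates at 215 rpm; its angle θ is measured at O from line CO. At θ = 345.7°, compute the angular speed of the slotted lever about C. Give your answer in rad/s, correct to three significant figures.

6.67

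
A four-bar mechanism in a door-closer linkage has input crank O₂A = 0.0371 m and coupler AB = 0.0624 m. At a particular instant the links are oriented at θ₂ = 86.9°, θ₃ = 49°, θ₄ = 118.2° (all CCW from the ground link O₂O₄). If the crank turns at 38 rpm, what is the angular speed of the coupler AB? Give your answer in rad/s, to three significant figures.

1.31

ω₂ = 3.979 rad/s (from 38 rpm).
Differentiating the loop-closure r₂e^{iθ₂}+r₃e^{iθ₃}=r₁+r₄e^{iθ₄} gives r₂ω₂e^{iθ₂}+r₃ω₃e^{iθ₃}=r₄ω₄e^{iθ₄}.
Eliminating the other unknown: ω₃ = r₂ω₂ sin(θ₄−θ₂) / [r₃ sin(θ₃−θ₄)].
Numerator sine = +0.51952; denominator sine = -0.93483.
Result = 0.0371·3.979·(+0.51952) / (0.0624·(-0.93483)) = -1.3148 rad/s; magnitude 1.3148 rad/s.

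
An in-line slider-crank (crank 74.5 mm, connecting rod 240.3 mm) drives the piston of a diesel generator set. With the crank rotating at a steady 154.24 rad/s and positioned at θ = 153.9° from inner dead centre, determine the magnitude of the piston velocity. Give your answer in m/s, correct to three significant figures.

3.63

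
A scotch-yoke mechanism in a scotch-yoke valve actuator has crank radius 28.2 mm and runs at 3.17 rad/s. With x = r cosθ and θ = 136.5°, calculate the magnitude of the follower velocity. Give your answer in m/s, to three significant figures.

ω = 3.17 rad/s
x = r cosθ ⇒ ẋ = −rω sinθ.
|v| = rω|sinθ| = 0.0282·3.17·|sin 136.5°| = 0.061535 m/s.

0.0615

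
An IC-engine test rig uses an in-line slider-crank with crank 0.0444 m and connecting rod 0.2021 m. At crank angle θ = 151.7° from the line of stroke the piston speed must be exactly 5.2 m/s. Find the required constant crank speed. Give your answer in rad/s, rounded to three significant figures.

307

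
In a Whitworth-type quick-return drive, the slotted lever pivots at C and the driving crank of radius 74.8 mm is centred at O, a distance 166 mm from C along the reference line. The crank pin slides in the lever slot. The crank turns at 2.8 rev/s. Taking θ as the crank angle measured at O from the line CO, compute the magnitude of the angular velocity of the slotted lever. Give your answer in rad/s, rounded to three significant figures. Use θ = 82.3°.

3.50

ω = 17.59 rad/s (from 2.8 rev/s).
Crank pin A relative to C: A = (d + r cosθ, r sinθ); lever angle φ = atan2(r sinθ, d + r cosθ).
Differentiating tanφ: φ̇ = rω(d cosθ + r)/(d² + r² + 2dr cosθ).
d² + r² + 2dr cosθ = |CA|² = 0.0364784 m²;  d cosθ + r = +0.097042 m.
|ω_lever| = |0.0748·17.59·+0.097042| / 0.0364784 = 3.5008 rad/s.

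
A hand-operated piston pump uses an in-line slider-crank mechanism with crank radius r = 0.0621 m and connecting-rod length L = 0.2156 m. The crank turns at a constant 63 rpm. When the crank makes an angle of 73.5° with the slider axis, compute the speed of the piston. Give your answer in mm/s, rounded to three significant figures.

426

ω = 2π·63/60 = 6.597 rad/s
For an in-line slider-crank, x = r cosθ + √(L² − r² sin²θ), so v = −rω sinθ·[1 + r cosθ/√(L² − r² sin²θ)].
With r = 0.0621 m, L = 0.2156 m, θ = 73.5°: √(L² − r² sin²θ) = 0.20721 m.
v = −0.0621·6.597·0.95882·[1 + 0.0621·0.28402/0.20721] = -0.42626 m/s.
|v| = 0.42626 m/s = 426.26 mm/s.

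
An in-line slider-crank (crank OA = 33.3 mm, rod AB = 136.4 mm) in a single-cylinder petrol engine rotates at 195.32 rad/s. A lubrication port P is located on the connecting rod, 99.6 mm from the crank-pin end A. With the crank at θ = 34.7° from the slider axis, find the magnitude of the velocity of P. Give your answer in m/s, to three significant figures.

4.49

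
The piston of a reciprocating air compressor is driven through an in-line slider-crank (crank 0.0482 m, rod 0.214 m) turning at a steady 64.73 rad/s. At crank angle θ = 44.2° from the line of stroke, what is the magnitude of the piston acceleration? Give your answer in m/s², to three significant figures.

147

ω = 64.73 rad/s
x(θ) = r cosθ + √(L² − r² sin²θ); with ω constant, a = ω²·d²x/dθ².
d²x/dθ² = −r cosθ − r²(cos2θ)/√u − r⁴ sin²2θ/(4u^{3/2}),  u = L² − r² sin²θ = 0.0446668 m².
Substituting r = 0.0482 m, L = 0.214 m, θ = 44.2°: d²x/dθ² = -0.035005 m.
a = ω²·d²x/dθ² = (64.73)²·(-0.035005) = -146.67 m/s²;  |a| = 146.67 m/s².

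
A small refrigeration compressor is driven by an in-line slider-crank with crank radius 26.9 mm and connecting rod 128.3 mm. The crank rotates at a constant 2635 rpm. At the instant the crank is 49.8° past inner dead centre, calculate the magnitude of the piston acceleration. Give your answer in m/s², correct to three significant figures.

1250

ω = 2π·2635/60 = 275.9 rad/s
x(θ) = r cosθ + √(L² − r² sin²θ); with ω constant, a = ω²·d²x/dθ².
d²x/dθ² = −r cosθ − r²(cos2θ)/√u − r⁴ sin²2θ/(4u^{3/2}),  u = L² − r² sin²θ = 0.0160387 m².
Substituting r = 0.0269 m, L = 0.1283 m, θ = 49.8°: d²x/dθ² = -0.016473 m.
a = ω²·d²x/dθ² = (275.9)²·(-0.016473) = -1254.2 m/s²;  |a| = 1254.2 m/s².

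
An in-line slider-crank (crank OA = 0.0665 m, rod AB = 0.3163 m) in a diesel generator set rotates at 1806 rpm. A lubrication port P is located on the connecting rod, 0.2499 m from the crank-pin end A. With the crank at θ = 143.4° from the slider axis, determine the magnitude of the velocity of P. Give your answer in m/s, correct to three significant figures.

6.83

ω = 189.1 rad/s.  Crank-pin speed |V_A| = rω = 12.577 m/s, perpendicular to OA.
Rod angle: sinφ = −(r/L) sinθ ⇒ φ = -7.201°; ω_rod = −rω cosθ/√(L²−r²sin²θ) = +32.175 rad/s.
V_P = V_A + ω_rod × AP, with AP = 0.2499 m along the rod.
Components: V_Px = −rω sinθ − a·ω_rod·sinφ = -6.4906 m/s;  V_Py = rω cosθ + a·ω_rod·cosφ = -2.1196 m/s.
|V_P| = √(V_Px² + V_Py²) = 6.828 m/s.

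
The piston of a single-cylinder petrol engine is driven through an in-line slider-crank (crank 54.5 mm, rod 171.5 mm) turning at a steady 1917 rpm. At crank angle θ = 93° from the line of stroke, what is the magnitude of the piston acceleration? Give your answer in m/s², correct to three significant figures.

ω = 2π·1917/60 = 200.7 rad/s
x(θ) = r cosθ + √(L² − r² sin²θ); with ω constant, a = ω²·d²x/dθ².
d²x/dθ² = −r cosθ − r²(cos2θ)/√u − r⁴ sin²2θ/(4u^{3/2}),  u = L² − r² sin²θ = 0.0264501 m².
Substituting r = 0.0545 m, L = 0.1715 m, θ = 93°: d²x/dθ² = +0.02101 m.
a = ω²·d²x/dθ² = (200.7)²·(+0.02101) = +846.69 m/s²;  |a| = 846.69 m/s².

847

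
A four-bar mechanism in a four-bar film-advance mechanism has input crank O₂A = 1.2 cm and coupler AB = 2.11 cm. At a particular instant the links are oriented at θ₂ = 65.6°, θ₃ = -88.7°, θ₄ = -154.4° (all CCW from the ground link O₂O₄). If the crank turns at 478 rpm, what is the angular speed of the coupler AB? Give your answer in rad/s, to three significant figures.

ω₂ = 50.06 rad/s (from 478 rpm).
Differentiating the loop-closure r₂e^{iθ₂}+r₃e^{iθ₃}=r₁+r₄e^{iθ₄} gives r₂ω₂e^{iθ₂}+r₃ω₃e^{iθ₃}=r₄ω₄e^{iθ₄}.
Eliminating the other unknown: ω₃ = r₂ω₂ sin(θ₄−θ₂) / [r₃ sin(θ₃−θ₄)].
Numerator sine = +0.64279; denominator sine = +0.91140.
Result = 0.012·50.06·(+0.64279) / (0.0211·(+0.91140)) = +20.078 rad/s; magnitude 20.078 rad/s.

20.1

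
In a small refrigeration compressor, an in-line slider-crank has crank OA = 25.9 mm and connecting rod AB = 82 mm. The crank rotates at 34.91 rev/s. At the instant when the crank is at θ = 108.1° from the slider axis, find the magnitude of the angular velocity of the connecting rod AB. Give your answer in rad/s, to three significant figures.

22.6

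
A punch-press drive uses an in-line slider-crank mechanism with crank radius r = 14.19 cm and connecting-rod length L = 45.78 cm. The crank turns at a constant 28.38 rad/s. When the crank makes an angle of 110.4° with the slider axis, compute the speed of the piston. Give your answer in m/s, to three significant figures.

3.35

ω = 28.38 rad/s
For an in-line slider-crank, x = r cosθ + √(L² − r² sin²θ), so v = −rω sinθ·[1 + r cosθ/√(L² − r² sin²θ)].
With r = 0.1419 m, L = 0.4578 m, θ = 110.4°: √(L² − r² sin²θ) = 0.43805 m.
v = −0.1419·28.38·0.93728·[1 + 0.1419·-0.34857/0.43805] = -3.3484 m/s.
|v| = 3.3484 m/s.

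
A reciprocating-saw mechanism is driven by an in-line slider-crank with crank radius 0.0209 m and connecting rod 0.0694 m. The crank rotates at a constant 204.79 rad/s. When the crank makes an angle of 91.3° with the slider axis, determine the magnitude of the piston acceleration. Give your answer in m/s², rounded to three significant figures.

ω = 204.8 rad/s
x(θ) = r cosθ + √(L² − r² sin²θ); with ω constant, a = ω²·d²x/dθ².
d²x/dθ² = −r cosθ − r²(cos2θ)/√u − r⁴ sin²2θ/(4u^{3/2}),  u = L² − r² sin²θ = 0.00437977 m².
Substituting r = 0.0209 m, L = 0.0694 m, θ = 91.3°: d²x/dθ² = +0.0070674 m.
a = ω²·d²x/dθ² = (204.8)²·(+0.0070674) = +296.4 m/s²;  |a| = 296.4 m/s².

296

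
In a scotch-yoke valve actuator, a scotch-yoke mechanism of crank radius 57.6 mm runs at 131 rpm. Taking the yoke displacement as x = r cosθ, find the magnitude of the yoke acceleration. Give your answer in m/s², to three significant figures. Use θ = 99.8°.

1.85

ω = 13.72 rad/s (from 131 rpm).
x = r cosθ ⇒ ẍ = −rω² cosθ (ω constant).
|a| = rω²|cosθ| = 0.0576·(13.72)²·|cos 99.8°| = 1.845 m/s².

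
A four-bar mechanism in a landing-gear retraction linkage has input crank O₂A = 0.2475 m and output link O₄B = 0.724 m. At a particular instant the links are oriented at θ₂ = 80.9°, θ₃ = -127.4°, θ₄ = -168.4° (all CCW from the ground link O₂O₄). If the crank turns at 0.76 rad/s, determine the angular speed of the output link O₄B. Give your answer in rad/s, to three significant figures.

0.188

ω₂ = 0.76 rad/s
Differentiating the loop-closure r₂e^{iθ₂}+r₃e^{iθ₃}=r₁+r₄e^{iθ₄} gives r₂ω₂e^{iθ₂}+r₃ω₃e^{iθ₃}=r₄ω₄e^{iθ₄}.
Eliminating the other unknown: ω₄ = r₂ω₂ sin(θ₂−θ₃) / [r₄ sin(θ₄−θ₃)].
Numerator sine = -0.47409; denominator sine = -0.65606.
Result = 0.2475·0.76·(-0.47409) / (0.724·(-0.65606)) = +0.18774 rad/s; magnitude 0.18774 rad/s.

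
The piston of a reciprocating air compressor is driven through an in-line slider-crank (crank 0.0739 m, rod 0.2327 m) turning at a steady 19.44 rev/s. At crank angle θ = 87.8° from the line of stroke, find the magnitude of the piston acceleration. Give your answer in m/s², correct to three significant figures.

326

ω = 2π·19.4 = 122.1 rad/s
x(θ) = r cosθ + √(L² − r² sin²θ); with ω constant, a = ω²·d²x/dθ².
d²x/dθ² = −r cosθ − r²(cos2θ)/√u − r⁴ sin²2θ/(4u^{3/2}),  u = L² − r² sin²θ = 0.0486961 m².
Substituting r = 0.0739 m, L = 0.2327 m, θ = 87.8°: d²x/dθ² = +0.021834 m.
a = ω²·d²x/dθ² = (122.1)²·(+0.021834) = +325.75 m/s²;  |a| = 325.75 m/s².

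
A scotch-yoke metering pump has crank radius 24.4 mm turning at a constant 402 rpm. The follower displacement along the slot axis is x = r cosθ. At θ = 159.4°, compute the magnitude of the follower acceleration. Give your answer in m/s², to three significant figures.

ω = 42.1 rad/s (from 402 rpm).
x = r cosθ ⇒ ẍ = −rω² cosθ (ω constant).
|a| = rω²|cosθ| = 0.0244·(42.1)²·|cos 159.4°| = 40.476 m/s².

40.5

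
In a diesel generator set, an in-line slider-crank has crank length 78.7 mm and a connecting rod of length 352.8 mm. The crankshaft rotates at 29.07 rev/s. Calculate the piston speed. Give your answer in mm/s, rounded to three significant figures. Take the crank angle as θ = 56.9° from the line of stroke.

13500

ω = 2π·29.1 = 182.7 rad/s
For an in-line slider-crank, x = r cosθ + √(L² − r² sin²θ), so v = −rω sinθ·[1 + r cosθ/√(L² − r² sin²θ)].
With r = 0.0787 m, L = 0.3528 m, θ = 56.9°: √(L² − r² sin²θ) = 0.34659 m.
v = −0.0787·182.7·0.83772·[1 + 0.0787·0.54610/0.34659] = -13.535 m/s.
|v| = 13.535 m/s = 13535 mm/s.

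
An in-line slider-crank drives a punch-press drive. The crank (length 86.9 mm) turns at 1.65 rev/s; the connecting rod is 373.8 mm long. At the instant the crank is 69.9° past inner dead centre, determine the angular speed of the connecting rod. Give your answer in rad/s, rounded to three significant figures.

0.849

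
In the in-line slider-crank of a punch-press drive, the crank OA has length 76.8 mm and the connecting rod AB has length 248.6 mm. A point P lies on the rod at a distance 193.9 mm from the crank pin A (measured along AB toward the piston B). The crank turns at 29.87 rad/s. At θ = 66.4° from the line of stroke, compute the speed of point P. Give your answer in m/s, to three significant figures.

ω = 29.87 rad/s.  Crank-pin speed |V_A| = rω = 2.294 m/s, perpendicular to OA.
Rod angle: sinφ = −(r/L) sinθ ⇒ φ = -16.445°; ω_rod = −rω cosθ/√(L²−r²sin²θ) = -3.8519 rad/s.
V_P = V_A + ω_rod × AP, with AP = 0.1939 m along the rod.
Components: V_Px = −rω sinθ − a·ω_rod·sinφ = -2.3136 m/s;  V_Py = rω cosθ + a·ω_rod·cosφ = +0.20208 m/s.
|V_P| = √(V_Px² + V_Py²) = 2.3224 m/s.

2.32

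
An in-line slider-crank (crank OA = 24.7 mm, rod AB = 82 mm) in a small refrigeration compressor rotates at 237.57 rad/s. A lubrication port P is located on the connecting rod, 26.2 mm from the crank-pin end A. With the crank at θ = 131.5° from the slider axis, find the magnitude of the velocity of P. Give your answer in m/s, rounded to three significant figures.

4.89

ω = 237.6 rad/s.  Crank-pin speed |V_A| = rω = 5.868 m/s, perpendicular to OA.
Rod angle: sinφ = −(r/L) sinθ ⇒ φ = -13.038°; ω_rod = −rω cosθ/√(L²−r²sin²θ) = +48.672 rad/s.
V_P = V_A + ω_rod × AP, with AP = 0.0262 m along the rod.
Components: V_Px = −rω sinθ − a·ω_rod·sinφ = -4.1072 m/s;  V_Py = rω cosθ + a·ω_rod·cosφ = -2.6459 m/s.
|V_P| = √(V_Px² + V_Py²) = 4.8857 m/s.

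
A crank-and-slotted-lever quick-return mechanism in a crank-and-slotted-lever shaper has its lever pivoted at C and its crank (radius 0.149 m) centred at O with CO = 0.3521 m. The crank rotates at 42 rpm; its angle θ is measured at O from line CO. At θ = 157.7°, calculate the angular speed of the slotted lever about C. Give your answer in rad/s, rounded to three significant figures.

2.36

ω = 4.398 rad/s (from 42 rpm).
Crank pin A relative to C: A = (d + r cosθ, r sinθ); lever angle φ = atan2(r sinθ, d + r cosθ).
Differentiating tanφ: φ̇ = rω(d cosθ + r)/(d² + r² + 2dr cosθ).
d² + r² + 2dr cosθ = |CA|² = 0.049097 m²;  d cosθ + r = -0.17677 m.
|ω_lever| = |0.149·4.398·-0.17677| / 0.049097 = 2.3594 rad/s.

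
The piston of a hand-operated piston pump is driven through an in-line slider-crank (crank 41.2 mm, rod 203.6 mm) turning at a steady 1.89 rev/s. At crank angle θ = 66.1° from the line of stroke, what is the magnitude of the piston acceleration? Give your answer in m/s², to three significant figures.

ω = 2π·1.89 = 11.88 rad/s
x(θ) = r cosθ + √(L² − r² sin²θ); with ω constant, a = ω²·d²x/dθ².
d²x/dθ² = −r cosθ − r²(cos2θ)/√u − r⁴ sin²2θ/(4u^{3/2}),  u = L² − r² sin²θ = 0.0400341 m².
Substituting r = 0.0412 m, L = 0.2036 m, θ = 66.1°: d²x/dθ² = -0.011043 m.
a = ω²·d²x/dθ² = (11.88)²·(-0.011043) = -1.5572 m/s²;  |a| = 1.5572 m/s².

1.56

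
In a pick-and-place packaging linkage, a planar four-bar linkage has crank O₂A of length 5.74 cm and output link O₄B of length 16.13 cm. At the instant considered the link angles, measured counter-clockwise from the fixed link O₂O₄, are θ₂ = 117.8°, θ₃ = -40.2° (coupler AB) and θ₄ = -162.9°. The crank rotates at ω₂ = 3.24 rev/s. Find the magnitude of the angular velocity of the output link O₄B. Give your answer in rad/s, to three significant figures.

ω₂ = 20.36 rad/s (from 3.24 rev/s).
Differentiating the loop-closure r₂e^{iθ₂}+r₃e^{iθ₃}=r₁+r₄e^{iθ₄} gives r₂ω₂e^{iθ₂}+r₃ω₃e^{iθ₃}=r₄ω₄e^{iθ₄}.
Eliminating the other unknown: ω₄ = r₂ω₂ sin(θ₂−θ₃) / [r₄ sin(θ₄−θ₃)].
Numerator sine = +0.37461; denominator sine = -0.84151.
Result = 0.0574·20.36·(+0.37461) / (0.1613·(-0.84151)) = -3.2249 rad/s; magnitude 3.2249 rad/s.

3.22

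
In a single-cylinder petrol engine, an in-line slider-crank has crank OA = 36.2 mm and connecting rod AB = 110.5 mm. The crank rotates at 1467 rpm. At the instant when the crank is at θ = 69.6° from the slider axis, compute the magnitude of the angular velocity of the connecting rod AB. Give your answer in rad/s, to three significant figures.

ω = 153.6 rad/s (converted from 1467 rpm).
The rod makes angle φ with the slider axis where L sinφ = r sinθ; differentiating, L cosφ·φ̇ = r ω cosθ.
L cosφ = √(L² − r² sin²θ) = 0.10516 m.
|ω_rod| = r ω |cosθ| / √(L² − r² sin²θ) = 0.0362·153.6·0.34857/0.10516 = 18.433 rad/s.

18.4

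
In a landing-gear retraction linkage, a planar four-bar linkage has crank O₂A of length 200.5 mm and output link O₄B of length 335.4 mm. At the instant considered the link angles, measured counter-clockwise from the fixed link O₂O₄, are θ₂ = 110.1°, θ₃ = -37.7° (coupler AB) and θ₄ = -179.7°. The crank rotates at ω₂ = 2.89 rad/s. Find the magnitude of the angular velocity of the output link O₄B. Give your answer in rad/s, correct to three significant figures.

1.50

ω₂ = 2.89 rad/s
Differentiating the loop-closure r₂e^{iθ₂}+r₃e^{iθ₃}=r₁+r₄e^{iθ₄} gives r₂ω₂e^{iθ₂}+r₃ω₃e^{iθ₃}=r₄ω₄e^{iθ₄}.
Eliminating the other unknown: ω₄ = r₂ω₂ sin(θ₂−θ₃) / [r₄ sin(θ₄−θ₃)].
Numerator sine = +0.53288; denominator sine = -0.61566.
Result = 0.2005·2.89·(+0.53288) / (0.3354·(-0.61566)) = -1.4953 rad/s; magnitude 1.4953 rad/s.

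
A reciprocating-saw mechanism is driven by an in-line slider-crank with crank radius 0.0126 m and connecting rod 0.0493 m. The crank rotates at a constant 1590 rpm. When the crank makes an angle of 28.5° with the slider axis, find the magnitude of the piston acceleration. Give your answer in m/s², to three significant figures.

357

ω = 2π·1590/60 = 166.5 rad/s
x(θ) = r cosθ + √(L² − r² sin²θ); with ω constant, a = ω²·d²x/dθ².
d²x/dθ² = −r cosθ − r²(cos2θ)/√u − r⁴ sin²2θ/(4u^{3/2}),  u = L² − r² sin²θ = 0.00239434 m².
Substituting r = 0.0126 m, L = 0.0493 m, θ = 28.5°: d²x/dθ² = -0.012878 m.
a = ω²·d²x/dθ² = (166.5)²·(-0.012878) = -357.03 m/s²;  |a| = 357.03 m/s².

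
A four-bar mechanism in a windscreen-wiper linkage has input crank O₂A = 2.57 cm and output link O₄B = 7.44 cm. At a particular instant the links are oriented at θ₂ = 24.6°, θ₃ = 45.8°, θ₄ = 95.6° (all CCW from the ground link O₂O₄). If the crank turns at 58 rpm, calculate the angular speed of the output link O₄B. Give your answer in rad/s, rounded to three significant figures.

ω₂ = 6.074 rad/s (from 58 rpm).
Differentiating the loop-closure r₂e^{iθ₂}+r₃e^{iθ₃}=r₁+r₄e^{iθ₄} gives r₂ω₂e^{iθ₂}+r₃ω₃e^{iθ₃}=r₄ω₄e^{iθ₄}.
Eliminating the other unknown: ω₄ = r₂ω₂ sin(θ₂−θ₃) / [r₄ sin(θ₄−θ₃)].
Numerator sine = -0.36162; denominator sine = +0.76380.
Result = 0.0257·6.074·(-0.36162) / (0.0744·(+0.76380)) = -0.99334 rad/s; magnitude 0.99334 rad/s.

0.993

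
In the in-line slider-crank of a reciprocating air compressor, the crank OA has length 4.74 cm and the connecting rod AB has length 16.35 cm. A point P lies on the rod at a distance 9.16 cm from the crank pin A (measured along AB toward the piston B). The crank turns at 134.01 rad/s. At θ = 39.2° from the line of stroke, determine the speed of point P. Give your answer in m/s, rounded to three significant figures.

5.02

ω = 134 rad/s.  Crank-pin speed |V_A| = rω = 6.3521 m/s, perpendicular to OA.
Rod angle: sinφ = −(r/L) sinθ ⇒ φ = -10.558°; ω_rod = −rω cosθ/√(L²−r²sin²θ) = -30.626 rad/s.
V_P = V_A + ω_rod × AP, with AP = 0.0916 m along the rod.
Components: V_Px = −rω sinθ − a·ω_rod·sinφ = -4.5287 m/s;  V_Py = rω cosθ + a·ω_rod·cosφ = +2.1647 m/s.
|V_P| = √(V_Px² + V_Py²) = 5.0195 m/s.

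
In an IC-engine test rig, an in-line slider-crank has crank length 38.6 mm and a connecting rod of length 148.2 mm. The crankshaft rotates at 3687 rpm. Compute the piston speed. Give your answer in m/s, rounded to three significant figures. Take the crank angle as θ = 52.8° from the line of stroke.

13.8

ω = 2π·3687/60 = 386.1 rad/s
For an in-line slider-crank, x = r cosθ + √(L² − r² sin²θ), so v = −rω sinθ·[1 + r cosθ/√(L² − r² sin²θ)].
With r = 0.0386 m, L = 0.1482 m, θ = 52.8°: √(L² − r² sin²θ) = 0.14498 m.
v = −0.0386·386.1·0.79653·[1 + 0.0386·0.60460/0.14498] = -13.782 m/s.
|v| = 13.782 m/s.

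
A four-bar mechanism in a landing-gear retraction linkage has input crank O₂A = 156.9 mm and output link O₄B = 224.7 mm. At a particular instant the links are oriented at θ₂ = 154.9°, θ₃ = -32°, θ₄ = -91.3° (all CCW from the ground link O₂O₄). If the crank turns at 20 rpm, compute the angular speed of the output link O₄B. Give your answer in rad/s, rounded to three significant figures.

0.204

ω₂ = 2.094 rad/s (from 20 rpm).
Differentiating the loop-closure r₂e^{iθ₂}+r₃e^{iθ₃}=r₁+r₄e^{iθ₄} gives r₂ω₂e^{iθ₂}+r₃ω₃e^{iθ₃}=r₄ω₄e^{iθ₄}.
Eliminating the other unknown: ω₄ = r₂ω₂ sin(θ₂−θ₃) / [r₄ sin(θ₄−θ₃)].
Numerator sine = -0.12014; denominator sine = -0.85985.
Result = 0.1569·2.094·(-0.12014) / (0.2247·(-0.85985)) = +0.20433 rad/s; magnitude 0.20433 rad/s.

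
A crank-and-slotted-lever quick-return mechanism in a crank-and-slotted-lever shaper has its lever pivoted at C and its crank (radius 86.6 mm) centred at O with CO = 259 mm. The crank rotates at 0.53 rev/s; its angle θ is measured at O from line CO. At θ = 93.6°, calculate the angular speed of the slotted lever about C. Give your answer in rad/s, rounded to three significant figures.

ω = 3.33 rad/s (from 0.53 rev/s).
Crank pin A relative to C: A = (d + r cosθ, r sinθ); lever angle φ = atan2(r sinθ, d + r cosθ).
Differentiating tanφ: φ̇ = rω(d cosθ + r)/(d² + r² + 2dr cosθ).
d² + r² + 2dr cosθ = |CA|² = 0.0717639 m²;  d cosθ + r = +0.070337 m.
|ω_lever| = |0.0866·3.33·+0.070337| / 0.0717639 = 0.28265 rad/s.

0.283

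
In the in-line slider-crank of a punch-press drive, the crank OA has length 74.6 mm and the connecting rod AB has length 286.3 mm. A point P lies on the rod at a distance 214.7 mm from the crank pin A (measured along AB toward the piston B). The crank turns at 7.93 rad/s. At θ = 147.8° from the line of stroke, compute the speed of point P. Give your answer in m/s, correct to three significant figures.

ω = 7.93 rad/s.  Crank-pin speed |V_A| = rω = 0.59158 m/s, perpendicular to OA.
Rod angle: sinφ = −(r/L) sinθ ⇒ φ = -7.981°; ω_rod = −rω cosθ/√(L²−r²sin²θ) = +1.7656 rad/s.
V_P = V_A + ω_rod × AP, with AP = 0.2147 m along the rod.
Components: V_Px = −rω sinθ − a·ω_rod·sinφ = -0.2626 m/s;  V_Py = rω cosθ + a·ω_rod·cosφ = -0.12519 m/s.
|V_P| = √(V_Px² + V_Py²) = 0.29092 m/s.

0.291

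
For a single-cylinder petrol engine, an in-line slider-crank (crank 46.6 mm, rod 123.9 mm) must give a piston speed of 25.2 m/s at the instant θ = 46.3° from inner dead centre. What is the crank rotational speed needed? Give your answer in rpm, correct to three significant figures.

For an in-line slider-crank, |v_piston| = rω|sinθ|·[1 + r cosθ/√(L² − r² sin²θ)].
With r = 0.0466 m, L = 0.1239 m, θ = 46.3°: the bracketed kinematic factor |dx/dθ| = 0.042787 m.
ω = v/|dx/dθ| = 25.2/0.042787 = 588.96 rad/s.
N = 60ω/(2π) = 5624.1 rpm.

5620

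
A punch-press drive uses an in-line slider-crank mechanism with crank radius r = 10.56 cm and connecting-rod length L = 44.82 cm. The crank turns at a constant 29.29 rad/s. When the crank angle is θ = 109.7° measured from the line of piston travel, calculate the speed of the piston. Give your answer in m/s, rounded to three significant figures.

2.67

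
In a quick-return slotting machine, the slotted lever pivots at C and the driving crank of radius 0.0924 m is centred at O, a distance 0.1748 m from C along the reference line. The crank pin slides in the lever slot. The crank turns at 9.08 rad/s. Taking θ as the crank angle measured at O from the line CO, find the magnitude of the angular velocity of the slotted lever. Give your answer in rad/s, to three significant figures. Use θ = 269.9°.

ω = 9.08 rad/s
Crank pin A relative to C: A = (d + r cosθ, r sinθ); lever angle φ = atan2(r sinθ, d + r cosθ).
Differentiating tanφ: φ̇ = rω(d cosθ + r)/(d² + r² + 2dr cosθ).
d² + r² + 2dr cosθ = |CA|² = 0.0390364 m²;  d cosθ + r = +0.092095 m.
|ω_lever| = |0.0924·9.08·+0.092095| / 0.0390364 = 1.9794 rad/s.

1.98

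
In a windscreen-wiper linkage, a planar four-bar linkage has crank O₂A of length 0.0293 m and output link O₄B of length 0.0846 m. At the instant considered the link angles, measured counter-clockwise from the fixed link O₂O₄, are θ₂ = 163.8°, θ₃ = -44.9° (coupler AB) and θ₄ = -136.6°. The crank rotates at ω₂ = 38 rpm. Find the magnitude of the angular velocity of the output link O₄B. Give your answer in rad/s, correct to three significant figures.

ω₂ = 3.979 rad/s (from 38 rpm).
Differentiating the loop-closure r₂e^{iθ₂}+r₃e^{iθ₃}=r₁+r₄e^{iθ₄} gives r₂ω₂e^{iθ₂}+r₃ω₃e^{iθ₃}=r₄ω₄e^{iθ₄}.
Eliminating the other unknown: ω₄ = r₂ω₂ sin(θ₂−θ₃) / [r₄ sin(θ₄−θ₃)].
Numerator sine = -0.48022; denominator sine = -0.99956.
Result = 0.0293·3.979·(-0.48022) / (0.0846·(-0.99956)) = +0.66213 rad/s; magnitude 0.66213 rad/s.

0.662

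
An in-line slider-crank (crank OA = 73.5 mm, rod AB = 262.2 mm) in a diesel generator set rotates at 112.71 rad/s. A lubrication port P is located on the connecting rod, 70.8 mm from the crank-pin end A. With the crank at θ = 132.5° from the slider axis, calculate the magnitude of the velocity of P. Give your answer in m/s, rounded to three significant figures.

ω = 112.7 rad/s.  Crank-pin speed |V_A| = rω = 8.2842 m/s, perpendicular to OA.
Rod angle: sinφ = −(r/L) sinθ ⇒ φ = -11.928°; ω_rod = −rω cosθ/√(L²−r²sin²θ) = +21.816 rad/s.
V_P = V_A + ω_rod × AP, with AP = 0.0708 m along the rod.
Components: V_Px = −rω sinθ − a·ω_rod·sinφ = -5.7885 m/s;  V_Py = rω cosθ + a·ω_rod·cosφ = -4.0855 m/s.
|V_P| = √(V_Px² + V_Py²) = 7.0851 m/s.

7.09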